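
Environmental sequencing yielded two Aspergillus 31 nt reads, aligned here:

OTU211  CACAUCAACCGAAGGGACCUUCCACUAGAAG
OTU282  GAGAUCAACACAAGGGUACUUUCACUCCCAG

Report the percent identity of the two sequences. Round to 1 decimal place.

67.7%

Differing sites — 1:C/G; 3:C/G; 10:C/A; 11:G/C; 17:A/U; 18:C/A; 22:C/U; 27:A/C; 28:G/C; 29:A/C.
21 of the 31 sites match, so the percent identity is 21/31 × 100 = 67.7%.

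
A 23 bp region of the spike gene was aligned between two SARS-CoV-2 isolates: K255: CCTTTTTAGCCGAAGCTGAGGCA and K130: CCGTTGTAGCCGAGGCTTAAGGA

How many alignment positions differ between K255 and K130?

The sequences differ at positions 3 (T/G), 6 (T/G), 14 (A/G), 18 (G/T), 20 (G/A), 22 (C/G).
That gives 6 mismatches out of 23 aligned sites, so the Hamming distance is 6.

6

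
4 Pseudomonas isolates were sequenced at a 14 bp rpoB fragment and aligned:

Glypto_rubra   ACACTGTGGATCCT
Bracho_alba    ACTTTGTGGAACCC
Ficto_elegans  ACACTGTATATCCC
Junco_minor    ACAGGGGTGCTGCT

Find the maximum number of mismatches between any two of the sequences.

Pairwise Hamming distances:
  Glypto_rubra vs Bracho_alba: 4
  Glypto_rubra vs Ficto_elegans: 3
  Glypto_rubra vs Junco_minor: 6
  Bracho_alba vs Ficto_elegans: 5
  Bracho_alba vs Junco_minor: 9
  Ficto_elegans vs Junco_minor: 8
The largest is 9, between Bracho_alba and Junco_minor.

9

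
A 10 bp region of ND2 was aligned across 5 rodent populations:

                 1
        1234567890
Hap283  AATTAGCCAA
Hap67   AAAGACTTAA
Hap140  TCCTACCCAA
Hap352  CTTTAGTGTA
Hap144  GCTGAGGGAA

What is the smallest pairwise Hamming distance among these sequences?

4

Pairwise Hamming distances:
  Hap283 vs Hap67: 5
  Hap283 vs Hap140: 4
  Hap283 vs Hap352: 5
  Hap283 vs Hap144: 5
  Hap67 vs Hap140: 6
  Hap67 vs Hap352: 7
  Hap67 vs Hap144: 6
  Hap140 vs Hap352: 7
  Hap140 vs Hap144: 6
  Hap352 vs Hap144: 5
The smallest is 4, between Hap283 and Hap140.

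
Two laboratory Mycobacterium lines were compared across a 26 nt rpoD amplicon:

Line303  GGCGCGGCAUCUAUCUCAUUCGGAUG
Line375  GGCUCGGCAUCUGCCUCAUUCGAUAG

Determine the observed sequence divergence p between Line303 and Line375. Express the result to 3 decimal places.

Mismatches occur at site 4 (G/U), site 13 (A/G), site 14 (U/C), site 23 (G/A), site 24 (A/U), site 25 (U/A).
There are 6 differences over 26 sites, so p = 6/26 = 0.231.

0.231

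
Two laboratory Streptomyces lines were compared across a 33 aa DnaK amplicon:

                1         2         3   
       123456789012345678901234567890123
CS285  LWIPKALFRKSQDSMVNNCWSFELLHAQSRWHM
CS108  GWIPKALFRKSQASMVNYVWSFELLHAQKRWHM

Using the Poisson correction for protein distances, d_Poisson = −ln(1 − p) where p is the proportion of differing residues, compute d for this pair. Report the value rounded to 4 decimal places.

0.1643

Differing sites — 1:L/G; 13:D/A; 18:N/Y; 19:C/V; 29:S/K.
p = 5/33 = 0.151515.
d = −ln(1 − 0.151515) = −ln(0.848485) = 0.1643.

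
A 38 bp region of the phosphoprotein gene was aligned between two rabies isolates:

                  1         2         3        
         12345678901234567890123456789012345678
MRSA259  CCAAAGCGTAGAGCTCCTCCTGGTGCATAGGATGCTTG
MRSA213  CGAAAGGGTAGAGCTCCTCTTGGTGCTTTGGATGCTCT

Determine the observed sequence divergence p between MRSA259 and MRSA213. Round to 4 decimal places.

0.1842

Mismatches occur at site 2 (C→G), site 7 (C→G), site 20 (C→T), site 27 (A→T), site 29 (A→T), site 37 (T→C), site 38 (G→T).
There are 7 differences over 38 sites, so p = 7/38 = 0.1842.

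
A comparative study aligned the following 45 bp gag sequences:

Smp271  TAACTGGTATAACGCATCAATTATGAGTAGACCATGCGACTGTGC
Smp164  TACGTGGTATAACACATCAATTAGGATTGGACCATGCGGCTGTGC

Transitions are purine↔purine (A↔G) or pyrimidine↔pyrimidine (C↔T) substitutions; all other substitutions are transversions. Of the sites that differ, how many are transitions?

Differing sites — 3:A/C (Tv); 4:C/G (Tv); 14:G/A (Ti); 24:T/G (Tv); 27:G/T (Tv); 29:A/G (Ti); 39:A/G (Ti).
Of the 7 differences, 3 transitions and 4 transversions, so the answer is 3.

3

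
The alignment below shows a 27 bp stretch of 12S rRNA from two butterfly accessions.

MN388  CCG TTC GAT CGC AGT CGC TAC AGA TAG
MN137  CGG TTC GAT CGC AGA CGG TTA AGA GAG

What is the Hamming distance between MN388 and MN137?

6

Differing sites — 2:C/G; 15:T/A; 18:C/G; 20:A/T; 21:C/A; 25:T/G.
That gives 6 mismatches out of 27 aligned sites, so the Hamming distance is 6.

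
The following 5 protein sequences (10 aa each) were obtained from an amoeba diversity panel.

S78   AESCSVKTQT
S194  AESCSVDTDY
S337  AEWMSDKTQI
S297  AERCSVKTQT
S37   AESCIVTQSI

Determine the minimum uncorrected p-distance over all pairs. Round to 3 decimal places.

0.100

Pairwise Hamming distances:
  S78 vs S194: 3
  S78 vs S337: 4
  S78 vs S297: 1
  S78 vs S37: 5
  S194 vs S337: 6
  S194 vs S297: 4
  S194 vs S37: 5
  S337 vs S297: 4
  S337 vs S37: 7
  S297 vs S37: 6
The smallest is 1 mismatch, between S78 and S297; p = 1/10 = 0.100.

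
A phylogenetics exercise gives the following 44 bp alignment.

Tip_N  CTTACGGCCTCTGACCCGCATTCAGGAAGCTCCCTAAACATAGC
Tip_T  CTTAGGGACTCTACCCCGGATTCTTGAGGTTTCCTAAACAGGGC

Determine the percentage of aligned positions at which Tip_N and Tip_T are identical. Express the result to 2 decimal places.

72.73%

Differing sites — 5:C/G; 8:C/A; 13:G/A; 14:A/C; 19:C/G; 24:A/T; 25:G/T; 28:A/G; 30:C/T; 32:C/T; 41:T/G; 42:A/G.
32 of the 44 sites match, so the percent identity is 32/44 × 100 = 72.73%.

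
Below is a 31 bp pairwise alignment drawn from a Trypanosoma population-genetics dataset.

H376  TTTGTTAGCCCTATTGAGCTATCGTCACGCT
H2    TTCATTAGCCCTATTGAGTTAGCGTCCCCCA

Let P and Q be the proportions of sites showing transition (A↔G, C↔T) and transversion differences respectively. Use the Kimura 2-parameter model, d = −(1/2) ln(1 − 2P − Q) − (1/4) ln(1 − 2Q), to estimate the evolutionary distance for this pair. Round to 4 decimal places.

0.2694

Mismatches occur at site 3 (T↔C, transition), site 4 (G↔A, transition), site 19 (C↔T, transition), site 22 (T↔G, transversion), site 27 (A↔C, transversion), site 29 (G↔C, transversion), site 31 (T↔A, transversion).
Of the 7 differences, 3 transitions and 4 transversions over 31 sites: P = 3/31 = 0.096774, Q = 4/31 = 0.129032.
d = −0.5·ln(0.677420) − 0.25·ln(0.741936) = −0.5·(-0.389464) − 0.25·(-0.298492) = 0.2694.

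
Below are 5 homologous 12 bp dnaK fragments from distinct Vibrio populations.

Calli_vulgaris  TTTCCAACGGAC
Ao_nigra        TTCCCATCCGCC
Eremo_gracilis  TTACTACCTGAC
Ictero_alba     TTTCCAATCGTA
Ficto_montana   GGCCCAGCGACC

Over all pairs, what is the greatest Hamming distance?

Pairwise Hamming distances:
  Calli_vulgaris vs Ao_nigra: 4
  Calli_vulgaris vs Eremo_gracilis: 4
  Calli_vulgaris vs Ictero_alba: 4
  Calli_vulgaris vs Ficto_montana: 6
  Ao_nigra vs Eremo_gracilis: 5
  Ao_nigra vs Ictero_alba: 5
  Ao_nigra vs Ficto_montana: 5
  Eremo_gracilis vs Ictero_alba: 7
  Eremo_gracilis vs Ficto_montana: 8
  Ictero_alba vs Ficto_montana: 9
The largest is 9, between Ictero_alba and Ficto_montana.

9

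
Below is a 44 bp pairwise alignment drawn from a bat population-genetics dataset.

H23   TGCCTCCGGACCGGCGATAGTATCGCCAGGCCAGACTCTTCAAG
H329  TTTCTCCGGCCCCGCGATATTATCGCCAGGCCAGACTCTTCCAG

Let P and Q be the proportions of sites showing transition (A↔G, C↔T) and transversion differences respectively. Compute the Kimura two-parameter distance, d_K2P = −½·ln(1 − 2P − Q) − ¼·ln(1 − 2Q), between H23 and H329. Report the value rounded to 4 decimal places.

0.1511

Mismatches occur at site 2 (G/T, transversion), site 3 (C/T, transition), site 10 (A/C, transversion), site 13 (G/C, transversion), site 20 (G/T, transversion), site 42 (A/C, transversion).
Of the 6 differences, 1 transition and 5 transversions over 44 sites: P = 1/44 = 0.022727, Q = 5/44 = 0.113636.
d = −0.5·ln(0.840910) − 0.25·ln(0.772728) = −0.5·(-0.173271) − 0.25·(-0.257828) = 0.1511.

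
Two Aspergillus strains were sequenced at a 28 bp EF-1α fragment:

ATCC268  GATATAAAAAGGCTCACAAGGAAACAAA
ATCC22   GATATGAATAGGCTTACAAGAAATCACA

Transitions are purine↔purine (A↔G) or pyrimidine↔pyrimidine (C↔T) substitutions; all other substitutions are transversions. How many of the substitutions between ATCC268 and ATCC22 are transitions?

3

Mismatches occur at site 6 (A→G, transition), site 9 (A→T, transversion), site 15 (C→T, transition), site 21 (G→A, transition), site 24 (A→T, transversion), site 27 (A→C, transversion).
Of the 6 differences, 3 transitions and 3 transversions, so the answer is 3.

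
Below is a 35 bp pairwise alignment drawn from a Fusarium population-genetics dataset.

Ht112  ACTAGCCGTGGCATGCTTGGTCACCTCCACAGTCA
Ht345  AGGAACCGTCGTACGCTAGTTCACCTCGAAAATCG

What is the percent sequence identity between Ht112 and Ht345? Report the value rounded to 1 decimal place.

The sequences differ at positions 2 (C/G), 3 (T/G), 5 (G/A), 10 (G/C), 12 (C/T), 14 (T/C), 18 (T/A), 20 (G/T), 28 (C/G), 30 (C/A), 32 (G/A), 35 (A/G).
23 of the 35 sites match, so the percent identity is 23/35 × 100 = 65.7%.

65.7%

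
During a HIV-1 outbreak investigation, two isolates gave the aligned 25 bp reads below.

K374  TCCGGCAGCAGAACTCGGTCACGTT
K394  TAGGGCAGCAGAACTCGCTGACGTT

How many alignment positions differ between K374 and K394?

4

Differing sites — 2:C/A; 3:C/G; 18:G/C; 20:C/G.
That gives 4 mismatches out of 25 aligned sites, so the Hamming distance is 4.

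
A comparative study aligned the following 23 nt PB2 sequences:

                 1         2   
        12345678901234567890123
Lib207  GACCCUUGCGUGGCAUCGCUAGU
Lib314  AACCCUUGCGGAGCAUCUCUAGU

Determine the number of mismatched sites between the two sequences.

Differing sites — 1:G/A; 11:U/G; 12:G/A; 18:G/U.
That gives 4 mismatches out of 23 aligned sites, so the Hamming distance is 4.

4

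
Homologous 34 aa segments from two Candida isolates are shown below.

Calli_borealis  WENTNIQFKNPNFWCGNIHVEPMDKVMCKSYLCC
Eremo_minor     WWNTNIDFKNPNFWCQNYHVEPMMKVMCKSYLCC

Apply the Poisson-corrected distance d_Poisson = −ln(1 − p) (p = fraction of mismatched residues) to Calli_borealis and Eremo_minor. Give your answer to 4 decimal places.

The sequences differ at positions 2 (E/W), 7 (Q/D), 16 (G/Q), 18 (I/Y), 24 (D/M).
p = 5/34 = 0.147059.
d = −ln(1 − 0.147059) = −ln(0.852941) = 0.1591.

0.1591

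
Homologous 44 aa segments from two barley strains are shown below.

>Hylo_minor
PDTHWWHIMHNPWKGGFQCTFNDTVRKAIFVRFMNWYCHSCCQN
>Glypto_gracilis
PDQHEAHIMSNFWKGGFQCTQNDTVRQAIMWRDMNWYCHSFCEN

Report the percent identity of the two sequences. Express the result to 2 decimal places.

Mismatches occur at site 3 (T/Q), site 5 (W/E), site 6 (W/A), site 10 (H/S), site 12 (P/F), site 21 (F/Q), site 27 (K/Q), site 30 (F/M), site 31 (V/W), site 33 (F/D), site 41 (C/F), site 43 (Q/E).
32 of the 44 sites match, so the percent identity is 32/44 × 100 = 72.73%.

72.73%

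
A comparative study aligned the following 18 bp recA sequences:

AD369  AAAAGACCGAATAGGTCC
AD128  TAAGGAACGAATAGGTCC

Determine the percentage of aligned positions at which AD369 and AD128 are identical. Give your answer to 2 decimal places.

The sequences differ at positions 1 (A/T), 4 (A/G), 7 (C/A).
15 of the 18 sites match, so the percent identity is 15/18 × 100 = 83.33%.

83.33%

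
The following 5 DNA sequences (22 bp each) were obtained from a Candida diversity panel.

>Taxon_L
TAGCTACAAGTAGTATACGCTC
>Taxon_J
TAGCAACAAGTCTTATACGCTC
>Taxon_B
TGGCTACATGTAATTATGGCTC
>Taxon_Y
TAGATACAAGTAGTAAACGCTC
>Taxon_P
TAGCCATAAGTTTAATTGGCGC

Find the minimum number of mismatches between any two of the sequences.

2

Pairwise Hamming distances:
  Taxon_L vs Taxon_J: 3
  Taxon_L vs Taxon_B: 7
  Taxon_L vs Taxon_Y: 2
  Taxon_L vs Taxon_P: 8
  Taxon_J vs Taxon_B: 9
  Taxon_J vs Taxon_Y: 5
  Taxon_J vs Taxon_P: 7
  Taxon_B vs Taxon_Y: 7
  Taxon_B vs Taxon_P: 10
  Taxon_Y vs Taxon_P: 10
The smallest is 2, between Taxon_L and Taxon_Y.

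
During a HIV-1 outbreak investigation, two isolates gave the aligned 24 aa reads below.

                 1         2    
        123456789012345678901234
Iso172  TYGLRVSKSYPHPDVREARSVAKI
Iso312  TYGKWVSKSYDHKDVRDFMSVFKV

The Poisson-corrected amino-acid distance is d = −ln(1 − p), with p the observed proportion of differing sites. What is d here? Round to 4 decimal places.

0.4700

Mismatches occur at site 4 (L/K), site 5 (R/W), site 11 (P/D), site 13 (P/K), site 17 (E/D), site 18 (A/F), site 19 (R/M), site 22 (A/F), site 24 (I/V).
p = 9/24 = 0.375000.
d = −ln(1 − 0.375000) = −ln(0.625000) = 0.4700.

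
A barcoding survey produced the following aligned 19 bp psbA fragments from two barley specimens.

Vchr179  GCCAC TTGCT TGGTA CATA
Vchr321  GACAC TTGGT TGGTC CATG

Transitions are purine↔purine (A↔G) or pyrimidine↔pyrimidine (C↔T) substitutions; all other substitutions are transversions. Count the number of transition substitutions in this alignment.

1

The sequences differ at positions 2 (C/A, transversion), 9 (C/G, transversion), 15 (A/C, transversion), 19 (A/G, transition).
Of the 4 differences, 1 transition and 3 transversions, so the answer is 1.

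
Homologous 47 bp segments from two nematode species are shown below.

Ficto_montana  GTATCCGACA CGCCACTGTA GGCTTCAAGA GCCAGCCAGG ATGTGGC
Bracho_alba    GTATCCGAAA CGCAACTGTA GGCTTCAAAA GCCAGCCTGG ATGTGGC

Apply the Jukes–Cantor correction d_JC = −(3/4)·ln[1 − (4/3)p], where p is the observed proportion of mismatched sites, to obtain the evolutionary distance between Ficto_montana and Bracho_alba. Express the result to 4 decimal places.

Mismatches occur at site 9 (C↔A), site 14 (C↔A), site 29 (G↔A), site 38 (A↔T).
p = 4/47 = 0.085106.
d = −0.75 · ln(1 − (4/3)·0.085106) = −0.75 · ln(0.886525) = −0.75 · (-0.120446) = 0.0903.

0.0903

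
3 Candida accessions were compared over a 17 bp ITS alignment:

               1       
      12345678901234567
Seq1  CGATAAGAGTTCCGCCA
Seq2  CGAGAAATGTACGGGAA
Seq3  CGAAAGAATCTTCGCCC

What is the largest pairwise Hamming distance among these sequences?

Pairwise Hamming distances:
  Seq1 vs Seq2: 7
  Seq1 vs Seq3: 7
  Seq2 vs Seq3: 11
The largest is 11, between Seq2 and Seq3.

11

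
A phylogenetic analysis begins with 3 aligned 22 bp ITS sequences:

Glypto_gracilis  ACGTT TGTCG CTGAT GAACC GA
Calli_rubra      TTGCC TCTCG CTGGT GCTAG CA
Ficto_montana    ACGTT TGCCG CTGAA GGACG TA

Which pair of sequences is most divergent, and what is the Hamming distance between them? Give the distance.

12

Pairwise Hamming distances:
  Glypto_gracilis vs Calli_rubra: 11
  Glypto_gracilis vs Ficto_montana: 5
  Calli_rubra vs Ficto_montana: 12
The largest is 12, between Calli_rubra and Ficto_montana.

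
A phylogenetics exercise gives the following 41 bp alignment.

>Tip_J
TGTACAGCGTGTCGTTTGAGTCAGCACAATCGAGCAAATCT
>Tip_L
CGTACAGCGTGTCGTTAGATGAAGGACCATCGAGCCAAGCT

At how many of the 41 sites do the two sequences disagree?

9

The sequences differ at positions 1 (T/C), 17 (T/A), 20 (G/T), 21 (T/G), 22 (C/A), 25 (C/G), 28 (A/C), 36 (A/C), 39 (T/G).
That gives 9 mismatches out of 41 aligned sites, so the Hamming distance is 9.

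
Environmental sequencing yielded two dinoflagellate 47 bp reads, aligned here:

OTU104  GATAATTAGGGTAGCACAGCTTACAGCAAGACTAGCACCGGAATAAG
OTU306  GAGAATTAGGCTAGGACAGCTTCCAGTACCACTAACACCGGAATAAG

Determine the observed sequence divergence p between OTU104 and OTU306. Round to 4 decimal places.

0.1702

The sequences differ at positions 3 (T/G), 11 (G/C), 15 (C/G), 23 (A/C), 27 (C/T), 29 (A/C), 30 (G/C), 35 (G/A).
There are 8 differences over 47 sites, so p = 8/47 = 0.1702.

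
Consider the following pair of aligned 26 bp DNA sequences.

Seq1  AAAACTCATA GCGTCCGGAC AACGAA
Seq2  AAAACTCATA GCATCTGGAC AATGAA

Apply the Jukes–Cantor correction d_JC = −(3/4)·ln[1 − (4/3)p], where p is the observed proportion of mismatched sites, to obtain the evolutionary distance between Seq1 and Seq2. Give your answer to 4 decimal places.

0.1253

Differing sites — 13:G/A; 16:C/T; 23:C/T.
p = 3/26 = 0.115385.
d = −0.75 · ln(1 − (4/3)·0.115385) = −0.75 · ln(0.846153) = −0.75 · (-0.167055) = 0.1253.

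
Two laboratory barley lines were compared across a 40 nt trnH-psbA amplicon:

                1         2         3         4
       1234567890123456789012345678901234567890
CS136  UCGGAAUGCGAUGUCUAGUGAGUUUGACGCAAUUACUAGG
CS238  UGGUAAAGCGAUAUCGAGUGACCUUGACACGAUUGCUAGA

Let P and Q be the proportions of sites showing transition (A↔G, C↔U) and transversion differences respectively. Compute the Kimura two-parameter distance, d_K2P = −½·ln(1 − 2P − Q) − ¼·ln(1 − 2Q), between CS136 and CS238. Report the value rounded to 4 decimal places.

0.3486

Differing sites — 2:C/G (Tv); 4:G/U (Tv); 7:U/A (Tv); 13:G/A (Ti); 16:U/G (Tv); 22:G/C (Tv); 23:U/C (Ti); 29:G/A (Ti); 31:A/G (Ti); 35:A/G (Ti); 40:G/A (Ti).
Of the 11 differences, 6 transitions and 5 transversions over 40 sites: P = 6/40 = 0.150000, Q = 5/40 = 0.125000.
d = −0.5·ln(0.575000) − 0.25·ln(0.750000) = −0.5·(-0.553385) − 0.25·(-0.287682) = 0.3486.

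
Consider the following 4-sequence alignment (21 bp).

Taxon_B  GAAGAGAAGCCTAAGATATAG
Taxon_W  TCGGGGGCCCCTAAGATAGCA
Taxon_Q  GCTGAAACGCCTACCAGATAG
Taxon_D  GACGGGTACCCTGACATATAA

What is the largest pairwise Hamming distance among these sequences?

12

Pairwise Hamming distances:
  Taxon_B vs Taxon_W: 10
  Taxon_B vs Taxon_Q: 7
  Taxon_B vs Taxon_D: 7
  Taxon_W vs Taxon_Q: 12
  Taxon_W vs Taxon_D: 9
  Taxon_Q vs Taxon_D: 11
The largest is 12, between Taxon_W and Taxon_Q.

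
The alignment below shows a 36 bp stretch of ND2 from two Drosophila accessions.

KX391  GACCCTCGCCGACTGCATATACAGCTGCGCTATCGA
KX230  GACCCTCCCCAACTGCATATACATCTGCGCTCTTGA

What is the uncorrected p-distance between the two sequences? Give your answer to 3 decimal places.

0.139

Mismatches occur at site 8 (G↔C), site 11 (G↔A), site 24 (G↔T), site 32 (A↔C), site 34 (C↔T).
There are 5 differences over 36 sites, so p = 5/36 = 0.139.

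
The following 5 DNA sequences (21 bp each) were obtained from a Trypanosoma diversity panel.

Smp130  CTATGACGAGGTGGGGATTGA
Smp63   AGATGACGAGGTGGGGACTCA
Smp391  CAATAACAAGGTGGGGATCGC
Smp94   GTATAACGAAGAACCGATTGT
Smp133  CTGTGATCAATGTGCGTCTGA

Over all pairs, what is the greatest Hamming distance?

14

Pairwise Hamming distances:
  Smp130 vs Smp63: 4
  Smp130 vs Smp391: 5
  Smp130 vs Smp94: 8
  Smp130 vs Smp133: 10
  Smp63 vs Smp391: 8
  Smp63 vs Smp94: 11
  Smp63 vs Smp133: 12
  Smp391 vs Smp94: 10
  Smp391 vs Smp133: 14
  Smp94 vs Smp133: 12
The largest is 14, between Smp391 and Smp133.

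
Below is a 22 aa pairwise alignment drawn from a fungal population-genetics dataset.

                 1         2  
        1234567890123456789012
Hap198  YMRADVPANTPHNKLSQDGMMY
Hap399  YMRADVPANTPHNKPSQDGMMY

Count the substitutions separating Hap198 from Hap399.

Differing sites — 15:L/P.
That gives 1 mismatch out of 22 aligned sites, so the Hamming distance is 1.

1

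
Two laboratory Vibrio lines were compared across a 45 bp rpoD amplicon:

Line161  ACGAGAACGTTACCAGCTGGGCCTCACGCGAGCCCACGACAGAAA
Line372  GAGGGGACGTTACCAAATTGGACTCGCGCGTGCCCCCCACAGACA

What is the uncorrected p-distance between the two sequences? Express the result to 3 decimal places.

Differing sites — 1:A/G; 2:C/A; 4:A/G; 6:A/G; 16:G/A; 17:C/A; 19:G/T; 22:C/A; 26:A/G; 31:A/T; 36:A/C; 38:G/C; 44:A/C.
There are 13 differences over 45 sites, so p = 13/45 = 0.289.

0.289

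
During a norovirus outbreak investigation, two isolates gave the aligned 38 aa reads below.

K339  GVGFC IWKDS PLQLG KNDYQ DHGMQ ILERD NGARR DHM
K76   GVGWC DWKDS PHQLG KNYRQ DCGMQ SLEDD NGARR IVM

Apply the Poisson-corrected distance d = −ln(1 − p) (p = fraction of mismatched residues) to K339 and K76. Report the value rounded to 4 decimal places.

Differing sites — 4:F/W; 6:I/D; 12:L/H; 18:D/Y; 19:Y/R; 22:H/C; 26:I/S; 29:R/D; 36:D/I; 37:H/V.
p = 10/38 = 0.263158.
d = −ln(1 − 0.263158) = −ln(0.736842) = 0.3054.

0.3054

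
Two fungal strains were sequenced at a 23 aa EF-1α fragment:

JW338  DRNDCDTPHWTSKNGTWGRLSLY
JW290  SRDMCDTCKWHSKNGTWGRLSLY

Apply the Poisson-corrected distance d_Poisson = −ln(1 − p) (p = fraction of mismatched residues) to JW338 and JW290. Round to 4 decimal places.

Differing sites — 1:D/S; 3:N/D; 4:D/M; 8:P/C; 9:H/K; 11:T/H.
p = 6/23 = 0.260870.
d = −ln(1 − 0.260870) = −ln(0.739130) = 0.3023.

0.3023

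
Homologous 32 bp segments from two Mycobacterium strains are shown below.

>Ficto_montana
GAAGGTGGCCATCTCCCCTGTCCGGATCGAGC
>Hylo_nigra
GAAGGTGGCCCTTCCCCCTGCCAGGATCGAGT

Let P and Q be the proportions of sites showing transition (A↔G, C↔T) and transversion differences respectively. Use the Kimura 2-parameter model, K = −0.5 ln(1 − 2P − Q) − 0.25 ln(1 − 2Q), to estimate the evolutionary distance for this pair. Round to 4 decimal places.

Mismatches occur at site 11 (A↔C, transversion), site 13 (C↔T, transition), site 14 (T↔C, transition), site 21 (T↔C, transition), site 23 (C↔A, transversion), site 32 (C↔T, transition).
Of the 6 differences, 4 transitions and 2 transversions over 32 sites: P = 4/32 = 0.125000, Q = 2/32 = 0.062500.
d = −0.5·ln(0.687500) − 0.25·ln(0.875000) = −0.5·(-0.374693) − 0.25·(-0.133531) = 0.2207.

0.2207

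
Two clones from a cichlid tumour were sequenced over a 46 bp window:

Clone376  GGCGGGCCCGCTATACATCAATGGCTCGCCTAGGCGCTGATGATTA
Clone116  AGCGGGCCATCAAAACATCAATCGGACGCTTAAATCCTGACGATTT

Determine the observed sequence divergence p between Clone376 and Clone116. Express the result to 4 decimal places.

0.3261

The sequences differ at positions 1 (G/A), 9 (C/A), 10 (G/T), 12 (T/A), 14 (T/A), 23 (G/C), 25 (C/G), 26 (T/A), 30 (C/T), 33 (G/A), 34 (G/A), 35 (C/T), 36 (G/C), 41 (T/C), 46 (A/T).
There are 15 differences over 46 sites, so p = 15/46 = 0.3261.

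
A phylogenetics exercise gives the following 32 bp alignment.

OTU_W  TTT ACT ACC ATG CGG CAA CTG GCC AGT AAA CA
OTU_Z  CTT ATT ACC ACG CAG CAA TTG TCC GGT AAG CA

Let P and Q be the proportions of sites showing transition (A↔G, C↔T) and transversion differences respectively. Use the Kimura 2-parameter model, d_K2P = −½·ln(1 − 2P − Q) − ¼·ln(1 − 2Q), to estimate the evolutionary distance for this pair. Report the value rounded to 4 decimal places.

Mismatches occur at site 1 (T↔C, transition), site 5 (C↔T, transition), site 11 (T↔C, transition), site 14 (G↔A, transition), site 19 (C↔T, transition), site 22 (G↔T, transversion), site 25 (A↔G, transition), site 30 (A↔G, transition).
Of the 8 differences, 7 transitions and 1 transversion over 32 sites: P = 7/32 = 0.218750, Q = 1/32 = 0.031250.
d = −0.5·ln(0.531250) − 0.25·ln(0.937500) = −0.5·(-0.632523) − 0.25·(-0.064539) = 0.3324.

0.3324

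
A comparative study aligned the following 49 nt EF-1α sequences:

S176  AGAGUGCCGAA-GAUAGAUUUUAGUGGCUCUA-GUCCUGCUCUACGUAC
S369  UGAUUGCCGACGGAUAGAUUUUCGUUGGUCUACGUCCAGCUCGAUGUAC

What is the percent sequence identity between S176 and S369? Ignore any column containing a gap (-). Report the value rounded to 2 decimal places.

80.85%

Excluding the 2 gap columns leaves 47 comparable sites.
Differing sites — 1:A/U; 4:G/U; 11:A/C; 23:A/C; 26:G/U; 28:C/G; 38:U/A; 43:U/G; 45:C/U.
38 of the 47 comparable sites match, so the percent identity is 38/47 × 100 = 80.85%.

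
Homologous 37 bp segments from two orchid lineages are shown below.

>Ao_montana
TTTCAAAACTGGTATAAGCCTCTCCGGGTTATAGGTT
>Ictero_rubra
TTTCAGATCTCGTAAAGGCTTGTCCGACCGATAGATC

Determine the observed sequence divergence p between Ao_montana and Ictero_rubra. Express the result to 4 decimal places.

0.3514

Mismatches occur at site 6 (A→G), site 8 (A→T), site 11 (G→C), site 15 (T→A), site 17 (A→G), site 20 (C→T), site 22 (C→G), site 27 (G→A), site 28 (G→C), site 29 (T→C), site 30 (T→G), site 35 (G→A), site 37 (T→C).
There are 13 differences over 37 sites, so p = 13/37 = 0.3514.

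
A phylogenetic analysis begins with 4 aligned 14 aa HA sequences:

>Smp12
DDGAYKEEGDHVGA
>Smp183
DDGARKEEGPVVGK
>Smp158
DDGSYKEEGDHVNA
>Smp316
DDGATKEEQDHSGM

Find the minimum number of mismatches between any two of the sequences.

2

Pairwise Hamming distances:
  Smp12 vs Smp183: 4
  Smp12 vs Smp158: 2
  Smp12 vs Smp316: 4
  Smp183 vs Smp158: 6
  Smp183 vs Smp316: 6
  Smp158 vs Smp316: 6
The smallest is 2, between Smp12 and Smp158.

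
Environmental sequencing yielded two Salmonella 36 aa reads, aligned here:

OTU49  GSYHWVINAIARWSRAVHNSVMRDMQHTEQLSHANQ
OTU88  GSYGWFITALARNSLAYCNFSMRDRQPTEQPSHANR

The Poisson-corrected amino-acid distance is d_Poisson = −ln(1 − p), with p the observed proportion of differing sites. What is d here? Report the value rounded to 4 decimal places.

0.4925

Differing sites — 4:H/G; 6:V/F; 8:N/T; 10:I/L; 13:W/N; 15:R/L; 17:V/Y; 18:H/C; 20:S/F; 21:V/S; 25:M/R; 27:H/P; 31:L/P; 36:Q/R.
p = 14/36 = 0.388889.
d = −ln(1 − 0.388889) = −ln(0.611111) = 0.4925.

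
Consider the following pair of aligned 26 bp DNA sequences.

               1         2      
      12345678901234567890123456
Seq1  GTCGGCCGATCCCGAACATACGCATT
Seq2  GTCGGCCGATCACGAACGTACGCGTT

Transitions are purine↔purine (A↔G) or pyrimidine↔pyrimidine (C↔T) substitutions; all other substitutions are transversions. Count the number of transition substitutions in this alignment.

2

The sequences differ at positions 12 (C/A, transversion), 18 (A/G, transition), 24 (A/G, transition).
Of the 3 differences, 2 transitions and 1 transversion, so the answer is 2.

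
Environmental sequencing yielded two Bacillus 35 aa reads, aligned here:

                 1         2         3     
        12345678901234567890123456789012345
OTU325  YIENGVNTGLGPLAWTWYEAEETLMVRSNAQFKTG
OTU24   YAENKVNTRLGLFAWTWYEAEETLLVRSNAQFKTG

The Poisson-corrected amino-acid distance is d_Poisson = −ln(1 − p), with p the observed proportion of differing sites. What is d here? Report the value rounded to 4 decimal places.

0.1881

Mismatches occur at site 2 (I/A), site 5 (G/K), site 9 (G/R), site 12 (P/L), site 13 (L/F), site 25 (M/L).
p = 6/35 = 0.171429.
d = −ln(1 − 0.171429) = −ln(0.828571) = 0.1881.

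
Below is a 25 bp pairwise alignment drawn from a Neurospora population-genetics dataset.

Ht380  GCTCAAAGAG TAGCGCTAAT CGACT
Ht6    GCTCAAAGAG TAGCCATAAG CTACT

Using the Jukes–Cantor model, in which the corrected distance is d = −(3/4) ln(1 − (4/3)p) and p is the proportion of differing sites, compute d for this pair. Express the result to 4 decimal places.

The sequences differ at positions 15 (G/C), 16 (C/A), 20 (T/G), 22 (G/T).
p = 4/25 = 0.160000.
d = −0.75 · ln(1 − (4/3)·0.160000) = −0.75 · ln(0.786667) = −0.75 · (-0.239950) = 0.1800.

0.1800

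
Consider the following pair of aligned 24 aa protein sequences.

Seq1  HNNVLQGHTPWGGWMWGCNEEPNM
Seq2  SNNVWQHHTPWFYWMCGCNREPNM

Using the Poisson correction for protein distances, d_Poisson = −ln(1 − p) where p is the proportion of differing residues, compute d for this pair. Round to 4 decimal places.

Mismatches occur at site 1 (H/S), site 5 (L/W), site 7 (G/H), site 12 (G/F), site 13 (G/Y), site 16 (W/C), site 20 (E/R).
p = 7/24 = 0.291667.
d = −ln(1 − 0.291667) = −ln(0.708333) = 0.3448.

0.3448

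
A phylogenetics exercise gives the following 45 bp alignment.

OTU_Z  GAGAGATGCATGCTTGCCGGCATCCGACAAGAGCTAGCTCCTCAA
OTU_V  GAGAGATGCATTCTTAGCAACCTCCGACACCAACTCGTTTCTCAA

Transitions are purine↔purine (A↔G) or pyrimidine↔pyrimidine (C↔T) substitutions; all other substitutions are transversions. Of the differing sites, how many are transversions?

The sequences differ at positions 12 (G/T, transversion), 16 (G/A, transition), 17 (C/G, transversion), 19 (G/A, transition), 20 (G/A, transition), 22 (A/C, transversion), 30 (A/C, transversion), 31 (G/C, transversion), 33 (G/A, transition), 36 (A/C, transversion), 38 (C/T, transition), 40 (C/T, transition).
Of the 12 differences, 6 transitions and 6 transversions, so the answer is 6.

6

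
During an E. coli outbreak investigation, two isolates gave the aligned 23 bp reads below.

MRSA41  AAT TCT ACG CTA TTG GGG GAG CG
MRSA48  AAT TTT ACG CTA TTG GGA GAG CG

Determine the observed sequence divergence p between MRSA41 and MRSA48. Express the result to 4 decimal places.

0.0870

Differing sites — 5:C/T; 18:G/A.
There are 2 differences over 23 sites, so p = 2/23 = 0.0870.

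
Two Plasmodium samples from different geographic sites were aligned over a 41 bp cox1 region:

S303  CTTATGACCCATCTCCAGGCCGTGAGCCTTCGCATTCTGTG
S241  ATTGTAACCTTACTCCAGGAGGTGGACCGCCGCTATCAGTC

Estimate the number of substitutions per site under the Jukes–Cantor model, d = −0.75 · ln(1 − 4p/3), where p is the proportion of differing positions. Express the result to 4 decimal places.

0.5510

Mismatches occur at site 1 (C→A), site 4 (A→G), site 6 (G→A), site 10 (C→T), site 11 (A→T), site 12 (T→A), site 20 (C→A), site 21 (C→G), site 25 (A→G), site 26 (G→A), site 29 (T→G), site 30 (T→C), site 34 (A→T), site 35 (T→A), site 38 (T→A), site 41 (G→C).
p = 16/41 = 0.390244.
d = −0.75 · ln(1 − (4/3)·0.390244) = −0.75 · ln(0.479675) = −0.75 · (-0.734646) = 0.5510.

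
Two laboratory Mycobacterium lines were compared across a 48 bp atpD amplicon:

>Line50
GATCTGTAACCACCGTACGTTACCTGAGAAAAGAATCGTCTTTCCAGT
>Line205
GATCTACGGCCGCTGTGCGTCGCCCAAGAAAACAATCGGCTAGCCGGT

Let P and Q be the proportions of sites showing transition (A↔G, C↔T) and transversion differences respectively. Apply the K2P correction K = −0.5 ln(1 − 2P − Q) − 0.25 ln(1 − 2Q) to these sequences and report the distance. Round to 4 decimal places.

Differing sites — 6:G/A (Ti); 7:T/C (Ti); 8:A/G (Ti); 9:A/G (Ti); 12:A/G (Ti); 14:C/T (Ti); 17:A/G (Ti); 21:T/C (Ti); 22:A/G (Ti); 25:T/C (Ti); 26:G/A (Ti); 33:G/C (Tv); 39:T/G (Tv); 42:T/A (Tv); 43:T/G (Tv); 46:A/G (Ti).
Of the 16 differences, 12 transitions and 4 transversions over 48 sites: P = 12/48 = 0.250000, Q = 4/48 = 0.083333.
d = −0.5·ln(0.416667) − 0.25·ln(0.833334) = −0.5·(-0.875468) − 0.25·(-0.182321) = 0.4833.

0.4833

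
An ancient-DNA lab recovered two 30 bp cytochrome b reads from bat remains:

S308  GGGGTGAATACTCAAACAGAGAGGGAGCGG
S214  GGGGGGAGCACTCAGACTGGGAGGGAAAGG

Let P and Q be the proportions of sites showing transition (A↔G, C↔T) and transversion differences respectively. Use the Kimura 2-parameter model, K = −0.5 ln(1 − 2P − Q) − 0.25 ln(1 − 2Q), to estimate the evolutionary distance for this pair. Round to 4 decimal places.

0.3398

Mismatches occur at site 5 (T↔G, transversion), site 8 (A↔G, transition), site 9 (T↔C, transition), site 15 (A↔G, transition), site 18 (A↔T, transversion), site 20 (A↔G, transition), site 27 (G↔A, transition), site 28 (C↔A, transversion).
Of the 8 differences, 5 transitions and 3 transversions over 30 sites: P = 5/30 = 0.166667, Q = 3/30 = 0.100000.
d = −0.5·ln(0.566666) − 0.25·ln(0.800000) = −0.5·(-0.567985) − 0.25·(-0.223144) = 0.3398.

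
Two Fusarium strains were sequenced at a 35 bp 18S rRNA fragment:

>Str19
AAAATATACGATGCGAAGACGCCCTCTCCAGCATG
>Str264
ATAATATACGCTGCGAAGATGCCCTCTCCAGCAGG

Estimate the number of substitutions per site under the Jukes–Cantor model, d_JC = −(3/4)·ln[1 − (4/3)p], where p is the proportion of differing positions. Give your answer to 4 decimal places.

The sequences differ at positions 2 (A/T), 11 (A/C), 20 (C/T), 34 (T/G).
p = 4/35 = 0.114286.
d = −0.75 · ln(1 − (4/3)·0.114286) = −0.75 · ln(0.847619) = −0.75 · (-0.165324) = 0.1240.

0.1240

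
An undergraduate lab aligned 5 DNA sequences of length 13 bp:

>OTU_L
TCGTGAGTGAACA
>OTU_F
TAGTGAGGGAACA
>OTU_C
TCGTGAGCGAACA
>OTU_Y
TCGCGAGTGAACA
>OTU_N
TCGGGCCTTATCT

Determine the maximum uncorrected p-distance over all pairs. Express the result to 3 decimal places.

Pairwise Hamming distances:
  OTU_L vs OTU_F: 2
  OTU_L vs OTU_C: 1
  OTU_L vs OTU_Y: 1
  OTU_L vs OTU_N: 6
  OTU_F vs OTU_C: 2
  OTU_F vs OTU_Y: 3
  OTU_F vs OTU_N: 8
  OTU_C vs OTU_Y: 2
  OTU_C vs OTU_N: 7
  OTU_Y vs OTU_N: 6
The largest is 8 mismatches, between OTU_F and OTU_N; p = 8/13 = 0.615.

0.615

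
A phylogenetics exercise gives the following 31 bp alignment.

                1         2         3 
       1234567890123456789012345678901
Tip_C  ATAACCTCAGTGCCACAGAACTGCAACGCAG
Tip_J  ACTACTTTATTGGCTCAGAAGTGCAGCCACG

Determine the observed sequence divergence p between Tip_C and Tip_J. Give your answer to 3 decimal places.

0.387

The sequences differ at positions 2 (T/C), 3 (A/T), 6 (C/T), 8 (C/T), 10 (G/T), 13 (C/G), 15 (A/T), 21 (C/G), 26 (A/G), 28 (G/C), 29 (C/A), 30 (A/C).
There are 12 differences over 31 sites, so p = 12/31 = 0.387.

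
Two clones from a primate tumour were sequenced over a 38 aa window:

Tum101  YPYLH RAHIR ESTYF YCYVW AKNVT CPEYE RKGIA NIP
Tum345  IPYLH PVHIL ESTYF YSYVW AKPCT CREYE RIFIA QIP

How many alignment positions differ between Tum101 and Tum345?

11

The sequences differ at positions 1 (Y/I), 6 (R/P), 7 (A/V), 10 (R/L), 17 (C/S), 23 (N/P), 24 (V/C), 27 (P/R), 32 (K/I), 33 (G/F), 36 (N/Q).
That gives 11 mismatches out of 38 aligned sites, so the Hamming distance is 11.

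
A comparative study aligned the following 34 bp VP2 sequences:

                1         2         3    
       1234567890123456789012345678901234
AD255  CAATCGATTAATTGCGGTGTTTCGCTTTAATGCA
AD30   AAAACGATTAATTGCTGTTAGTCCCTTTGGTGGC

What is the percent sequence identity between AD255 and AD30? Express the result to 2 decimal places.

67.65%

Mismatches occur at site 1 (C↔A), site 4 (T↔A), site 16 (G↔T), site 19 (G↔T), site 20 (T↔A), site 21 (T↔G), site 24 (G↔C), site 29 (A↔G), site 30 (A↔G), site 33 (C↔G), site 34 (A↔C).
23 of the 34 sites match, so the percent identity is 23/34 × 100 = 67.65%.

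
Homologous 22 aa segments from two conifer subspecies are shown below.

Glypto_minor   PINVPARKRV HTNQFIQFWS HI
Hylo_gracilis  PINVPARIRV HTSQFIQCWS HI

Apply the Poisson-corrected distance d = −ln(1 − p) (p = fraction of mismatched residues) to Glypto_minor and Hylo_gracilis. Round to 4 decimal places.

The sequences differ at positions 8 (K/I), 13 (N/S), 18 (F/C).
p = 3/22 = 0.136364.
d = −ln(1 − 0.136364) = −ln(0.863636) = 0.1466.

0.1466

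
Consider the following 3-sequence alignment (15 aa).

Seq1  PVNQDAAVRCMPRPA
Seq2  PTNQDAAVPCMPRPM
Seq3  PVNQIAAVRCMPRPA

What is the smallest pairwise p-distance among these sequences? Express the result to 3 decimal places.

0.067

Pairwise Hamming distances:
  Seq1 vs Seq2: 3
  Seq1 vs Seq3: 1
  Seq2 vs Seq3: 4
The smallest is 1 mismatch, between Seq1 and Seq3; p = 1/15 = 0.067.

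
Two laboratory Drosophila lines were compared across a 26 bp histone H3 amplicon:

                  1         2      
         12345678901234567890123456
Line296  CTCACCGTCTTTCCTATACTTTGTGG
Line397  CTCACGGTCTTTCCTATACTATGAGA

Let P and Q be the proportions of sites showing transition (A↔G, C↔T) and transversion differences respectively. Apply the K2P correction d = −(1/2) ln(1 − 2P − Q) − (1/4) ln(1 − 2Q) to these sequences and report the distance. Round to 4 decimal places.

Mismatches occur at site 6 (C/G, transversion), site 21 (T/A, transversion), site 24 (T/A, transversion), site 26 (G/A, transition).
Of the 4 differences, 1 transition and 3 transversions over 26 sites: P = 1/26 = 0.038462, Q = 3/26 = 0.115385.
d = −0.5·ln(0.807691) − 0.25·ln(0.769230) = −0.5·(-0.213576) − 0.25·(-0.262365) = 0.1724.

0.1724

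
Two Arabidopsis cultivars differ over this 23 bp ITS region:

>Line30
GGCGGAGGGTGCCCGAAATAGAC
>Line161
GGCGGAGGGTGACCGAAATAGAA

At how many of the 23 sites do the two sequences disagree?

2

Differing sites — 12:C/A; 23:C/A.
That gives 2 mismatches out of 23 aligned sites, so the Hamming distance is 2.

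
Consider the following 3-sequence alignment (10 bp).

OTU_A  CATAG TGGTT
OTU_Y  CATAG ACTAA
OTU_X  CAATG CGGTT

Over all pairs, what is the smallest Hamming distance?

3

Pairwise Hamming distances:
  OTU_A vs OTU_Y: 5
  OTU_A vs OTU_X: 3
  OTU_Y vs OTU_X: 7
The smallest is 3, between OTU_A and OTU_X.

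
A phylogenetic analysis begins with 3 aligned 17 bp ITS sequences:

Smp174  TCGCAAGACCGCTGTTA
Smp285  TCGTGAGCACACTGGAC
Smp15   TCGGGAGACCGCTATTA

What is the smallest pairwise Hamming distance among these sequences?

Pairwise Hamming distances:
  Smp174 vs Smp285: 8
  Smp174 vs Smp15: 3
  Smp285 vs Smp15: 8
The smallest is 3, between Smp174 and Smp15.

3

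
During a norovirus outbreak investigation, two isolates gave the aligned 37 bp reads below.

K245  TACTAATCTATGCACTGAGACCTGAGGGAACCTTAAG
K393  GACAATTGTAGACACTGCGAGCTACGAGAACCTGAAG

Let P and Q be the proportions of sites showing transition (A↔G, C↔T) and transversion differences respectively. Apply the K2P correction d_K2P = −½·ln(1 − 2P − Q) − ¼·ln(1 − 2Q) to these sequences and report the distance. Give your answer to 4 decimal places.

0.4266

Mismatches occur at site 1 (T/G, transversion), site 4 (T/A, transversion), site 6 (A/T, transversion), site 8 (C/G, transversion), site 11 (T/G, transversion), site 12 (G/A, transition), site 18 (A/C, transversion), site 21 (C/G, transversion), site 24 (G/A, transition), site 25 (A/C, transversion), site 27 (G/A, transition), site 34 (T/G, transversion).
Of the 12 differences, 3 transitions and 9 transversions over 37 sites: P = 3/37 = 0.081081, Q = 9/37 = 0.243243.
d = −0.5·ln(0.594595) − 0.25·ln(0.513514) = −0.5·(-0.519875) − 0.25·(-0.666478) = 0.4266.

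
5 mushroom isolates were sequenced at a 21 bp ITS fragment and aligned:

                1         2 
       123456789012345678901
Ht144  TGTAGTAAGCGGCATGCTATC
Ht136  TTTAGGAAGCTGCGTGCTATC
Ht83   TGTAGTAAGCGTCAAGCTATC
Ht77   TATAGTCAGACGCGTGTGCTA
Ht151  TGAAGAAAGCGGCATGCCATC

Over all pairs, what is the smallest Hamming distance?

2

Pairwise Hamming distances:
  Ht144 vs Ht136: 4
  Ht144 vs Ht83: 2
  Ht144 vs Ht77: 9
  Ht144 vs Ht151: 3
  Ht136 vs Ht83: 6
  Ht136 vs Ht77: 9
  Ht136 vs Ht151: 6
  Ht83 vs Ht77: 11
  Ht83 vs Ht151: 5
  Ht77 vs Ht151: 11
The smallest is 2, between Ht144 and Ht83.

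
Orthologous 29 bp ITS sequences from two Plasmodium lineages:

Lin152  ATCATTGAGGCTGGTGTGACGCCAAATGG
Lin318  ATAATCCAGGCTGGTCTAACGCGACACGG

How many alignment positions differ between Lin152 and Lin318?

8

Mismatches occur at site 3 (C→A), site 6 (T→C), site 7 (G→C), site 16 (G→C), site 18 (G→A), site 23 (C→G), site 25 (A→C), site 27 (T→C).
That gives 8 mismatches out of 29 aligned sites, so the Hamming distance is 8.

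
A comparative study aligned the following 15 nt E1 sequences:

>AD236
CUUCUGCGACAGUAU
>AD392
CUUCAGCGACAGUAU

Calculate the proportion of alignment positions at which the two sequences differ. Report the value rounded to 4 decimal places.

0.0667

A single mismatch occurs at site 5 (U→A).
There are 1 differences over 15 sites, so p = 1/15 = 0.0667.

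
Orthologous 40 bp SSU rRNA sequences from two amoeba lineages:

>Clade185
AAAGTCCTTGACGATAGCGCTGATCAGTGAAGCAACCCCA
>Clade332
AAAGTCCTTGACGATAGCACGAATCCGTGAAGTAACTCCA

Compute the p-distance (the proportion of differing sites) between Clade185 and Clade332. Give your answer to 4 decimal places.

Mismatches occur at site 19 (G↔A), site 21 (T↔G), site 22 (G↔A), site 26 (A↔C), site 33 (C↔T), site 37 (C↔T).
There are 6 differences over 40 sites, so p = 6/40 = 0.1500.

0.1500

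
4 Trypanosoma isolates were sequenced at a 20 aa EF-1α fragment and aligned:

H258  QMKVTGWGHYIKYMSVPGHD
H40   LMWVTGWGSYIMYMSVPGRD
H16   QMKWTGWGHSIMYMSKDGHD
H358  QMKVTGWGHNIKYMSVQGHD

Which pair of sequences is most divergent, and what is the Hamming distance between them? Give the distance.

8

Pairwise Hamming distances:
  H258 vs H40: 5
  H258 vs H16: 5
  H258 vs H358: 2
  H40 vs H16: 8
  H40 vs H358: 7
  H16 vs H358: 5
The largest is 8, between H40 and H16.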